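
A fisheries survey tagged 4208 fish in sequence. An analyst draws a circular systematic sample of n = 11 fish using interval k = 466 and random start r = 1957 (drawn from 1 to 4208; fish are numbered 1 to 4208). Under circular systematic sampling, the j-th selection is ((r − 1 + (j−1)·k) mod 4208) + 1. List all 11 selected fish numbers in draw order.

1957, 2423, 2889, 3355, 3821, 79, 545, 1011, 1477, 1943, 2409

Selection 1: 1957
Selection 2: 1957 + 466 = 2423
Selection 3: 2423 + 466 = 2889
Selection 4: 2889 + 466 = 3355
Selection 5: 3355 + 466 = 3821
Selection 6: 3821 + 466 = 4287 → 4287 − 4208 = 79
Selection 7: 79 + 466 = 545
Selection 8: 545 + 466 = 1011
Selection 9: 1011 + 466 = 1477
Selection 10: 1477 + 466 = 1943
Selection 11: 1943 + 466 = 2409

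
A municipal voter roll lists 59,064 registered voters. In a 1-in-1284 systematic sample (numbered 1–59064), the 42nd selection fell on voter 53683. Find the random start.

1039

k = 1284
r = 53683 − (42−1)×1284 = 53683 − 52644 = 1039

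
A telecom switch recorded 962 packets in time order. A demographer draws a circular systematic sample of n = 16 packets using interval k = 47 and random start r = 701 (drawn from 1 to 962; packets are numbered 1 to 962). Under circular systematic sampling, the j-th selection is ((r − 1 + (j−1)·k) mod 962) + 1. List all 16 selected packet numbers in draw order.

701, 748, 795, 842, 889, 936, 21, 68, 115, 162, 209, 256, 303, 350, 397, 444

Selection 1: 701
Selection 2: 701 + 47 = 748
Selection 3: 748 + 47 = 795
Selection 4: 795 + 47 = 842
Selection 5: 842 + 47 = 889
Selection 6: 889 + 47 = 936
Selection 7: 936 + 47 = 983 → 983 − 962 = 21
Selection 8: 21 + 47 = 68
Selection 9: 68 + 47 = 115
Selection 10: 115 + 47 = 162
Selection 11: 162 + 47 = 209
Selection 12: 209 + 47 = 256
Selection 13: 256 + 47 = 303
Selection 14: 303 + 47 = 350
Selection 15: 350 + 47 = 397
Selection 16: 397 + 47 = 444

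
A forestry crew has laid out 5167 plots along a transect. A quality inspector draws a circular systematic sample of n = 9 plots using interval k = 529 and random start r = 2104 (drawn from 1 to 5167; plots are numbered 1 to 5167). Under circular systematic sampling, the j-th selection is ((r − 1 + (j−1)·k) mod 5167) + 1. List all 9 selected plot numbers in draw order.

2104, 2633, 3162, 3691, 4220, 4749, 111, 640, 1169

Selection 1: 2104
Selection 2: 2104 + 529 = 2633
Selection 3: 2633 + 529 = 3162
Selection 4: 3162 + 529 = 3691
Selection 5: 3691 + 529 = 4220
Selection 6: 4220 + 529 = 4749
Selection 7: 4749 + 529 = 5278 → 5278 − 5167 = 111
Selection 8: 111 + 529 = 640
Selection 9: 640 + 529 = 1169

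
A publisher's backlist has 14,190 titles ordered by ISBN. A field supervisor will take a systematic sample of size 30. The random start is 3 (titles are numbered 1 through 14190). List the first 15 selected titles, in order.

3, 476, 949, 1422, 1895, 2368, 2841, 3314, 3787, 4260, 4733, 5206, 5679, 6152, 6625

k = N/n = 14190/30 = 473
title 1: 3
title 2: 3 + 473 = 476
title 3: 476 + 473 = 949
title 4: 949 + 473 = 1422
title 5: 1422 + 473 = 1895
title 6: 1895 + 473 = 2368
title 7: 2368 + 473 = 2841
title 8: 2841 + 473 = 3314
title 9: 3314 + 473 = 3787
title 10: 3787 + 473 = 4260
title 11: 4260 + 473 = 4733
title 12: 4733 + 473 = 5206
title 13: 5206 + 473 = 5679
title 14: 5679 + 473 = 6152
title 15: 6152 + 473 = 6625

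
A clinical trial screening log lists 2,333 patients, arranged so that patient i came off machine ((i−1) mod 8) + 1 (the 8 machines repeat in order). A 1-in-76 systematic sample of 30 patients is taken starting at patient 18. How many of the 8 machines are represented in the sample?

Consecutive selections differ by k = 76, so their machine numbers differ by 76 mod 8 = 4.
gcd(76, 8) = 4, so the sample visits 8/4 = 2 distinct residues mod 8.
Start 18 is machine 2; the machines hit are 2, 6.

2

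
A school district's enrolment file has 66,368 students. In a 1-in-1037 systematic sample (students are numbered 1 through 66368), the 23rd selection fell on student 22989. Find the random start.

k = 1037
r = 22989 − (23−1)×1037 = 22989 − 22814 = 175

175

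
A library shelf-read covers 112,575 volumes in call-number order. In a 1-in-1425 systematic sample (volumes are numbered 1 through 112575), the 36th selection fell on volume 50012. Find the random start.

137

k = 1425
r = 50012 − (36−1)×1425 = 50012 − 49875 = 137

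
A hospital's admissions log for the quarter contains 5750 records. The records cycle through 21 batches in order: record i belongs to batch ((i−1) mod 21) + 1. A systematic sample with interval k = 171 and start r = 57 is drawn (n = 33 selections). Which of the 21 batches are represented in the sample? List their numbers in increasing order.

3, 6, 9, 12, 15, 18, 21

Consecutive selections differ by k = 171, so their batch numbers differ by 171 mod 21 = 3.
gcd(171, 21) = 3, so the sample visits 21/3 = 7 distinct residues mod 21.
Start 57 is batch 15; the batches hit are 3, 6, 9, 12, 15, 18, 21.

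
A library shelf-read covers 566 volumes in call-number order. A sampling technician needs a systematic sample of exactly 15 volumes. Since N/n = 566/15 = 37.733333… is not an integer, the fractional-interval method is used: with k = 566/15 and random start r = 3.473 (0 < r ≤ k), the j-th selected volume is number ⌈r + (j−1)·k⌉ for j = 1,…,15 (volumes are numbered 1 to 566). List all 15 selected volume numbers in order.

4, 42, 79, 117, 155, 193, 230, 268, 306, 344, 381, 419, 457, 495, 532

j=1: r + 0k = 3.473 → ⌈·⌉ = 4
j=2: r + 1k = 41.206333… → ⌈·⌉ = 42
j=3: r + 2k = 78.939666… → ⌈·⌉ = 79
j=4: r + 3k = 116.673 → ⌈·⌉ = 117
j=5: r + 4k = 154.406333… → ⌈·⌉ = 155
j=6: r + 5k = 192.139666… → ⌈·⌉ = 193
j=7: r + 6k = 229.873 → ⌈·⌉ = 230
j=8: r + 7k = 267.606333… → ⌈·⌉ = 268
j=9: r + 8k = 305.339666… → ⌈·⌉ = 306
j=10: r + 9k = 343.073 → ⌈·⌉ = 344
j=11: r + 10k = 380.806333… → ⌈·⌉ = 381
j=12: r + 11k = 418.539666… → ⌈·⌉ = 419
j=13: r + 12k = 456.273 → ⌈·⌉ = 457
j=14: r + 13k = 494.006333… → ⌈·⌉ = 495
j=15: r + 14k = 531.739666… → ⌈·⌉ = 532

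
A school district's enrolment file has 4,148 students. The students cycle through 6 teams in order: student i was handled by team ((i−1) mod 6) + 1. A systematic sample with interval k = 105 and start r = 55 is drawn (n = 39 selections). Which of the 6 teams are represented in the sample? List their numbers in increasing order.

1, 4

Consecutive selections differ by k = 105, so their team numbers differ by 105 mod 6 = 3.
gcd(105, 6) = 3, so the sample visits 6/3 = 2 distinct residues mod 6.
Start 55 is team 1; the teams hit are 1, 4.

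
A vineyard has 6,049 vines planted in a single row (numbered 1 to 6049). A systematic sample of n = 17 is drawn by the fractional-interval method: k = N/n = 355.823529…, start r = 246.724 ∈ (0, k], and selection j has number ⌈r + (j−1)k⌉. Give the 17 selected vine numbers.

247, 603, 959, 1315, 1671, 2026, 2382, 2738, 3094, 3450, 3805, 4161, 4517, 4873, 5229, 5585, 5940

j=1: r + 0k = 246.724 → ⌈·⌉ = 247
j=2: r + 1k = 602.547529… → ⌈·⌉ = 603
j=3: r + 2k = 958.371058… → ⌈·⌉ = 959
j=4: r + 3k = 1314.194588… → ⌈·⌉ = 1315
j=5: r + 4k = 1670.018117… → ⌈·⌉ = 1671
j=6: r + 5k = 2025.841647… → ⌈·⌉ = 2026
j=7: r + 6k = 2381.665176… → ⌈·⌉ = 2382
j=8: r + 7k = 2737.488705… → ⌈·⌉ = 2738
j=9: r + 8k = 3093.312235… → ⌈·⌉ = 3094
j=10: r + 9k = 3449.135764… → ⌈·⌉ = 3450
j=11: r + 10k = 3804.959294… → ⌈·⌉ = 3805
j=12: r + 11k = 4160.782823… → ⌈·⌉ = 4161
j=13: r + 12k = 4516.606352… → ⌈·⌉ = 4517
j=14: r + 13k = 4872.429882… → ⌈·⌉ = 4873
j=15: r + 14k = 5228.253411… → ⌈·⌉ = 5229
j=16: r + 15k = 5584.076941… → ⌈·⌉ = 5585
j=17: r + 16k = 5939.900470… → ⌈·⌉ = 5940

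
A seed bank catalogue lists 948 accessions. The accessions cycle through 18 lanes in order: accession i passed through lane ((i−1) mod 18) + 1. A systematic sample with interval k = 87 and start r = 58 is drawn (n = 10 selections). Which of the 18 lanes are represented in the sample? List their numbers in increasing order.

1, 4, 7, 10, 13, 16

Consecutive selections differ by k = 87, so their lane numbers differ by 87 mod 18 = 15.
gcd(87, 18) = 3, so the sample visits 18/3 = 6 distinct residues mod 18.
Start 58 is lane 4; the lanes hit are 1, 4, 7, 10, 13, 16.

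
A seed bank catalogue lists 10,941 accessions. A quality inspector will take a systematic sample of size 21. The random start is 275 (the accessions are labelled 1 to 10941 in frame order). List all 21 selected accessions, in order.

275, 796, 1317, 1838, 2359, 2880, 3401, 3922, 4443, 4964, 5485, 6006, 6527, 7048, 7569, 8090, 8611, 9132, 9653, 10174, 10695

k = N/n = 10941/21 = 521
accession 1: 275
accession 2: 275 + 521 = 796
accession 3: 796 + 521 = 1317
accession 4: 1317 + 521 = 1838
accession 5: 1838 + 521 = 2359
accession 6: 2359 + 521 = 2880
accession 7: 2880 + 521 = 3401
accession 8: 3401 + 521 = 3922
accession 9: 3922 + 521 = 4443
accession 10: 4443 + 521 = 4964
accession 11: 4964 + 521 = 5485
accession 12: 5485 + 521 = 6006
accession 13: 6006 + 521 = 6527
accession 14: 6527 + 521 = 7048
accession 15: 7048 + 521 = 7569
accession 16: 7569 + 521 = 8090
accession 17: 8090 + 521 = 8611
accession 18: 8611 + 521 = 9132
accession 19: 9132 + 521 = 9653
accession 20: 9653 + 521 = 10174
accession 21: 10174 + 521 = 10695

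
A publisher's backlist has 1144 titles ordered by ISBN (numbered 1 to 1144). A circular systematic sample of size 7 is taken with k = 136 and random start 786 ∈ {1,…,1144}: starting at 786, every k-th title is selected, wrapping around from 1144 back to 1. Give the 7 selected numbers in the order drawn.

Selection 1: 786
Selection 2: 786 + 136 = 922
Selection 3: 922 + 136 = 1058
Selection 4: 1058 + 136 = 1194 → 1194 − 1144 = 50
Selection 5: 50 + 136 = 186
Selection 6: 186 + 136 = 322
Selection 7: 322 + 136 = 458

786, 922, 1058, 50, 186, 322, 458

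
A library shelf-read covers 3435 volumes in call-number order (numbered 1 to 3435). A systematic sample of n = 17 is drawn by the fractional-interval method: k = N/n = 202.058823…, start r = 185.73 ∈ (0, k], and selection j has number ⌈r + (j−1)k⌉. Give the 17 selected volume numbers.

186, 388, 590, 792, 994, 1197, 1399, 1601, 1803, 2005, 2207, 2409, 2611, 2813, 3015, 3217, 3419

j=1: r + 0k = 185.73 → ⌈·⌉ = 186
j=2: r + 1k = 387.788823… → ⌈·⌉ = 388
j=3: r + 2k = 589.847647… → ⌈·⌉ = 590
j=4: r + 3k = 791.906470… → ⌈·⌉ = 792
j=5: r + 4k = 993.965294… → ⌈·⌉ = 994
j=6: r + 5k = 1196.024117… → ⌈·⌉ = 1197
j=7: r + 6k = 1398.082941… → ⌈·⌉ = 1399
j=8: r + 7k = 1600.141764… → ⌈·⌉ = 1601
j=9: r + 8k = 1802.200588… → ⌈·⌉ = 1803
j=10: r + 9k = 2004.259411… → ⌈·⌉ = 2005
j=11: r + 10k = 2206.318235… → ⌈·⌉ = 2207
j=12: r + 11k = 2408.377058… → ⌈·⌉ = 2409
j=13: r + 12k = 2610.435882… → ⌈·⌉ = 2611
j=14: r + 13k = 2812.494705… → ⌈·⌉ = 2813
j=15: r + 14k = 3014.553529… → ⌈·⌉ = 3015
j=16: r + 15k = 3216.612352… → ⌈·⌉ = 3217
j=17: r + 16k = 3418.671176… → ⌈·⌉ = 3419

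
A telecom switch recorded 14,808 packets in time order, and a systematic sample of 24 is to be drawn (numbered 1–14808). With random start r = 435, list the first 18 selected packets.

435, 1052, 1669, 2286, 2903, 3520, 4137, 4754, 5371, 5988, 6605, 7222, 7839, 8456, 9073, 9690, 10307, 10924

k = N/n = 14808/24 = 617
packet 1: 435
packet 2: 435 + 617 = 1052
packet 3: 1052 + 617 = 1669
packet 4: 1669 + 617 = 2286
packet 5: 2286 + 617 = 2903
packet 6: 2903 + 617 = 3520
packet 7: 3520 + 617 = 4137
packet 8: 4137 + 617 = 4754
packet 9: 4754 + 617 = 5371
packet 10: 5371 + 617 = 5988
packet 11: 5988 + 617 = 6605
packet 12: 6605 + 617 = 7222
packet 13: 7222 + 617 = 7839
packet 14: 7839 + 617 = 8456
packet 15: 8456 + 617 = 9073
packet 16: 9073 + 617 = 9690
packet 17: 9690 + 617 = 10307
packet 18: 10307 + 617 = 10924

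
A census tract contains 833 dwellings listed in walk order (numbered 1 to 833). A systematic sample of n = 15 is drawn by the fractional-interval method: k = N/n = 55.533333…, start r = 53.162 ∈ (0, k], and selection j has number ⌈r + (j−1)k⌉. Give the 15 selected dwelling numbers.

54, 109, 165, 220, 276, 331, 387, 442, 498, 553, 609, 665, 720, 776, 831

j=1: r + 0k = 53.162 → ⌈·⌉ = 54
j=2: r + 1k = 108.695333… → ⌈·⌉ = 109
j=3: r + 2k = 164.228666… → ⌈·⌉ = 165
j=4: r + 3k = 219.762 → ⌈·⌉ = 220
j=5: r + 4k = 275.295333… → ⌈·⌉ = 276
j=6: r + 5k = 330.828666… → ⌈·⌉ = 331
j=7: r + 6k = 386.362 → ⌈·⌉ = 387
j=8: r + 7k = 441.895333… → ⌈·⌉ = 442
j=9: r + 8k = 497.428666… → ⌈·⌉ = 498
j=10: r + 9k = 552.962 → ⌈·⌉ = 553
j=11: r + 10k = 608.495333… → ⌈·⌉ = 609
j=12: r + 11k = 664.028666… → ⌈·⌉ = 665
j=13: r + 12k = 719.562 → ⌈·⌉ = 720
j=14: r + 13k = 775.095333… → ⌈·⌉ = 776
j=15: r + 14k = 830.628666… → ⌈·⌉ = 831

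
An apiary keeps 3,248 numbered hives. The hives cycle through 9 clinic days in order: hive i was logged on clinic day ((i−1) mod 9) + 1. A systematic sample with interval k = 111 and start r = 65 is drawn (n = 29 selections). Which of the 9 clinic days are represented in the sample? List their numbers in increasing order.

2, 5, 8

Consecutive selections differ by k = 111, so their clinic day numbers differ by 111 mod 9 = 3.
gcd(111, 9) = 3, so the sample visits 9/3 = 3 distinct residues mod 9.
Start 65 is clinic day 2; the clinic days hit are 2, 5, 8.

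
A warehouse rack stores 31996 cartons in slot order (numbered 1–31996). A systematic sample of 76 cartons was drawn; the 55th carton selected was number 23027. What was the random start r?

k = 31996/76 = 421
r = 23027 − (55−1)×421 = 23027 − 22734 = 293

293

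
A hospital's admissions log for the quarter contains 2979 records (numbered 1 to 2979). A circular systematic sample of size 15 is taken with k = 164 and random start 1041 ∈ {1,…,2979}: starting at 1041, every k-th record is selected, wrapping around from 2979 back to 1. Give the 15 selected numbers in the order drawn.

Selection 1: 1041
Selection 2: 1041 + 164 = 1205
Selection 3: 1205 + 164 = 1369
Selection 4: 1369 + 164 = 1533
Selection 5: 1533 + 164 = 1697
Selection 6: 1697 + 164 = 1861
Selection 7: 1861 + 164 = 2025
Selection 8: 2025 + 164 = 2189
Selection 9: 2189 + 164 = 2353
Selection 10: 2353 + 164 = 2517
Selection 11: 2517 + 164 = 2681
Selection 12: 2681 + 164 = 2845
Selection 13: 2845 + 164 = 3009 → 3009 − 2979 = 30
Selection 14: 30 + 164 = 194
Selection 15: 194 + 164 = 358

1041, 1205, 1369, 1533, 1697, 1861, 2025, 2189, 2353, 2517, 2681, 2845, 30, 194, 358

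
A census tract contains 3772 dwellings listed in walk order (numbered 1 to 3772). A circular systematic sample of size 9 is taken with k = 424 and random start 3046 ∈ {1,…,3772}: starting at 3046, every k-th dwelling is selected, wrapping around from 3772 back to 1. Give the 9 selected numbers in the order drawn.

Selection 1: 3046
Selection 2: 3046 + 424 = 3470
Selection 3: 3470 + 424 = 3894 → 3894 − 3772 = 122
Selection 4: 122 + 424 = 546
Selection 5: 546 + 424 = 970
Selection 6: 970 + 424 = 1394
Selection 7: 1394 + 424 = 1818
Selection 8: 1818 + 424 = 2242
Selection 9: 2242 + 424 = 2666

3046, 3470, 122, 546, 970, 1394, 1818, 2242, 2666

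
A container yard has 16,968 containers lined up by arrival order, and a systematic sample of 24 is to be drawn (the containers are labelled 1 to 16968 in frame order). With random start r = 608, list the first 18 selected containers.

608, 1315, 2022, 2729, 3436, 4143, 4850, 5557, 6264, 6971, 7678, 8385, 9092, 9799, 10506, 11213, 11920, 12627

k = N/n = 16968/24 = 707
container 1: 608
container 2: 608 + 707 = 1315
container 3: 1315 + 707 = 2022
container 4: 2022 + 707 = 2729
container 5: 2729 + 707 = 3436
container 6: 3436 + 707 = 4143
container 7: 4143 + 707 = 4850
container 8: 4850 + 707 = 5557
container 9: 5557 + 707 = 6264
container 10: 6264 + 707 = 6971
container 11: 6971 + 707 = 7678
container 12: 7678 + 707 = 8385
container 13: 8385 + 707 = 9092
container 14: 9092 + 707 = 9799
container 15: 9799 + 707 = 10506
container 16: 10506 + 707 = 11213
container 17: 11213 + 707 = 11920
container 18: 11920 + 707 = 12627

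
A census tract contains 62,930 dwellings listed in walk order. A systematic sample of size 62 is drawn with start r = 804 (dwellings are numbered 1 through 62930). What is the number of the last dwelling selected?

62719

k = 62930/62 = 1015
62nd selection = r + (62−1)·k = 804 + 61×1015 = 804 + 61915 = 62719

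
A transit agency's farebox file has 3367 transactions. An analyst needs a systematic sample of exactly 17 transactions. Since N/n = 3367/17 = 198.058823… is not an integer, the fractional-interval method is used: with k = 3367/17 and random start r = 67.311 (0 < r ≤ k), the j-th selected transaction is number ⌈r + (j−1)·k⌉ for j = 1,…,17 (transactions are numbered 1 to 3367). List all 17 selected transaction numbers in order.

68, 266, 464, 662, 860, 1058, 1256, 1454, 1652, 1850, 2048, 2246, 2445, 2643, 2841, 3039, 3237

j=1: r + 0k = 67.311 → ⌈·⌉ = 68
j=2: r + 1k = 265.369823… → ⌈·⌉ = 266
j=3: r + 2k = 463.428647… → ⌈·⌉ = 464
j=4: r + 3k = 661.487470… → ⌈·⌉ = 662
j=5: r + 4k = 859.546294… → ⌈·⌉ = 860
j=6: r + 5k = 1057.605117… → ⌈·⌉ = 1058
j=7: r + 6k = 1255.663941… → ⌈·⌉ = 1256
j=8: r + 7k = 1453.722764… → ⌈·⌉ = 1454
j=9: r + 8k = 1651.781588… → ⌈·⌉ = 1652
j=10: r + 9k = 1849.840411… → ⌈·⌉ = 1850
j=11: r + 10k = 2047.899235… → ⌈·⌉ = 2048
j=12: r + 11k = 2245.958058… → ⌈·⌉ = 2246
j=13: r + 12k = 2444.016882… → ⌈·⌉ = 2445
j=14: r + 13k = 2642.075705… → ⌈·⌉ = 2643
j=15: r + 14k = 2840.134529… → ⌈·⌉ = 2841
j=16: r + 15k = 3038.193352… → ⌈·⌉ = 3039
j=17: r + 16k = 3236.252176… → ⌈·⌉ = 3237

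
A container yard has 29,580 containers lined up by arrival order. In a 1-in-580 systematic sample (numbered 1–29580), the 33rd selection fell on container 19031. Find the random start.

k = 580
r = 19031 − (33−1)×580 = 19031 − 18560 = 471

471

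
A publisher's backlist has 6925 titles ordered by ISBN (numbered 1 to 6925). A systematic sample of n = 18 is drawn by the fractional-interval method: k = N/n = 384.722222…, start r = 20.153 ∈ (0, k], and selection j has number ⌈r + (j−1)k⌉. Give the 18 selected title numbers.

j=1: r + 0k = 20.153 → ⌈·⌉ = 21
j=2: r + 1k = 404.875222… → ⌈·⌉ = 405
j=3: r + 2k = 789.597444… → ⌈·⌉ = 790
j=4: r + 3k = 1174.319666… → ⌈·⌉ = 1175
j=5: r + 4k = 1559.041888… → ⌈·⌉ = 1560
j=6: r + 5k = 1943.764111… → ⌈·⌉ = 1944
j=7: r + 6k = 2328.486333… → ⌈·⌉ = 2329
j=8: r + 7k = 2713.208555… → ⌈·⌉ = 2714
j=9: r + 8k = 3097.930777… → ⌈·⌉ = 3098
j=10: r + 9k = 3482.653 → ⌈·⌉ = 3483
j=11: r + 10k = 3867.375222… → ⌈·⌉ = 3868
j=12: r + 11k = 4252.097444… → ⌈·⌉ = 4253
j=13: r + 12k = 4636.819666… → ⌈·⌉ = 4637
j=14: r + 13k = 5021.541888… → ⌈·⌉ = 5022
j=15: r + 14k = 5406.264111… → ⌈·⌉ = 5407
j=16: r + 15k = 5790.986333… → ⌈·⌉ = 5791
j=17: r + 16k = 6175.708555… → ⌈·⌉ = 6176
j=18: r + 17k = 6560.430777… → ⌈·⌉ = 6561

21, 405, 790, 1175, 1560, 1944, 2329, 2714, 3098, 3483, 3868, 4253, 4637, 5022, 5407, 5791, 6176, 6561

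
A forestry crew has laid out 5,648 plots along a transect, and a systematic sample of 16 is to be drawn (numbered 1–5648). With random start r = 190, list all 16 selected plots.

190, 543, 896, 1249, 1602, 1955, 2308, 2661, 3014, 3367, 3720, 4073, 4426, 4779, 5132, 5485

k = N/n = 5648/16 = 353
plot 1: 190
plot 2: 190 + 353 = 543
plot 3: 543 + 353 = 896
plot 4: 896 + 353 = 1249
plot 5: 1249 + 353 = 1602
plot 6: 1602 + 353 = 1955
plot 7: 1955 + 353 = 2308
plot 8: 2308 + 353 = 2661
plot 9: 2661 + 353 = 3014
plot 10: 3014 + 353 = 3367
plot 11: 3367 + 353 = 3720
plot 12: 3720 + 353 = 4073
plot 13: 4073 + 353 = 4426
plot 14: 4426 + 353 = 4779
plot 15: 4779 + 353 = 5132
plot 16: 5132 + 353 = 5485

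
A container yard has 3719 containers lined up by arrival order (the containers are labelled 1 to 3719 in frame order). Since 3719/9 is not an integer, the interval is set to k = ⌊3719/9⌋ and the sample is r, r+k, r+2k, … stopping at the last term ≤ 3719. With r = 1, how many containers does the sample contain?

k = ⌊3719/9⌋ = 413
Achieved size = ⌊(3719 − 1)/413⌋ + 1 = ⌊3718/413⌋ + 1 = 9 + 1 = 10
(last selection: 1 + 9×413 = 3718 ≤ 3719; next would be 4131 > 3719)

10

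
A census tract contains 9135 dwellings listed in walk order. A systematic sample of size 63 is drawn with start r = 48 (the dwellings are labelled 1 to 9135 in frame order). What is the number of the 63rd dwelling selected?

k = 9135/63 = 145
63rd selection = r + (63−1)·k = 48 + 62×145 = 48 + 8990 = 9038

9038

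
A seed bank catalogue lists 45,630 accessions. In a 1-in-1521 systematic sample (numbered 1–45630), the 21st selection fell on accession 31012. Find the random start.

k = 1521
r = 31012 − (21−1)×1521 = 31012 − 30420 = 592

592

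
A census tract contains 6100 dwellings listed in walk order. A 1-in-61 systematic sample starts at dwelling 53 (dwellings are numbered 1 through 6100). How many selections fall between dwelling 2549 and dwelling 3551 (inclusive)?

k = 61
First selection ≥ 2549: 53 + ⌈(2549−53)/61⌉·61 = 53 + 41×61 = 2554
Last selection ≤ 3551: 53 + ⌊(3551−53)/61⌋·61 = 53 + 57×61 = 3530
Count = 57 − 41 + 1 = 17

17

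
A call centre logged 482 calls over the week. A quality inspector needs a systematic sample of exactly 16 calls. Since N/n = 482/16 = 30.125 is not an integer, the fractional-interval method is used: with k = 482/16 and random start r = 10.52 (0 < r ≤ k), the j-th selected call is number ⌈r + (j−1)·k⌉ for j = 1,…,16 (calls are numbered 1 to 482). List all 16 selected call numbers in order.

j=1: r + 0k = 10.52 → ⌈·⌉ = 11
j=2: r + 1k = 40.645 → ⌈·⌉ = 41
j=3: r + 2k = 70.77 → ⌈·⌉ = 71
j=4: r + 3k = 100.895 → ⌈·⌉ = 101
j=5: r + 4k = 131.02 → ⌈·⌉ = 132
j=6: r + 5k = 161.145 → ⌈·⌉ = 162
j=7: r + 6k = 191.27 → ⌈·⌉ = 192
j=8: r + 7k = 221.395 → ⌈·⌉ = 222
j=9: r + 8k = 251.52 → ⌈·⌉ = 252
j=10: r + 9k = 281.645 → ⌈·⌉ = 282
j=11: r + 10k = 311.77 → ⌈·⌉ = 312
j=12: r + 11k = 341.895 → ⌈·⌉ = 342
j=13: r + 12k = 372.02 → ⌈·⌉ = 373
j=14: r + 13k = 402.145 → ⌈·⌉ = 403
j=15: r + 14k = 432.27 → ⌈·⌉ = 433
j=16: r + 15k = 462.395 → ⌈·⌉ = 463

11, 41, 71, 101, 132, 162, 192, 222, 252, 282, 312, 342, 373, 403, 433, 463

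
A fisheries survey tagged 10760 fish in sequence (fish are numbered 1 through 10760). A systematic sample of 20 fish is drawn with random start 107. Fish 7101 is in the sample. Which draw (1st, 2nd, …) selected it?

k = 10760/20 = 538
position = (7101 − 107)/538 + 1 = 6994/538 + 1 = 13 + 1 = 14

14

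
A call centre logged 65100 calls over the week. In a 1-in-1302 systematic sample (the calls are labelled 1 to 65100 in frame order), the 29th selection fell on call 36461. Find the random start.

k = 1302
r = 36461 − (29−1)×1302 = 36461 − 36456 = 5

5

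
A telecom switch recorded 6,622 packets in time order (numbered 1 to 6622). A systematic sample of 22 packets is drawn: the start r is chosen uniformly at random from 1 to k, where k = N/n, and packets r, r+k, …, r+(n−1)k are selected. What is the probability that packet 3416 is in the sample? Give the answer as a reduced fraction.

k = 6622/22 = 301.
Packet 3416 is selected iff r ≡ 3416 (mod 301); exactly one such r in {1,…,301}.
Inclusion probability = 1/301.

1/301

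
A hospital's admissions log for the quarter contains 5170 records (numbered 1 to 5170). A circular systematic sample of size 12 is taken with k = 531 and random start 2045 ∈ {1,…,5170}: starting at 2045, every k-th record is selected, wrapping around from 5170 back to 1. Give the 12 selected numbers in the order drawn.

2045, 2576, 3107, 3638, 4169, 4700, 61, 592, 1123, 1654, 2185, 2716

Selection 1: 2045
Selection 2: 2045 + 531 = 2576
Selection 3: 2576 + 531 = 3107
Selection 4: 3107 + 531 = 3638
Selection 5: 3638 + 531 = 4169
Selection 6: 4169 + 531 = 4700
Selection 7: 4700 + 531 = 5231 → 5231 − 5170 = 61
Selection 8: 61 + 531 = 592
Selection 9: 592 + 531 = 1123
Selection 10: 1123 + 531 = 1654
Selection 11: 1654 + 531 = 2185
Selection 12: 2185 + 531 = 2716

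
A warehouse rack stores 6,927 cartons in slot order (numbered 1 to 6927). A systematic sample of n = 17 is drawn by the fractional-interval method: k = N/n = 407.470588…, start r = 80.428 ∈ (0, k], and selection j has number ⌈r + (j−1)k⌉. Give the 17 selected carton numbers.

81, 488, 896, 1303, 1711, 2118, 2526, 2933, 3341, 3748, 4156, 4563, 4971, 5378, 5786, 6193, 6600

j=1: r + 0k = 80.428 → ⌈·⌉ = 81
j=2: r + 1k = 487.898588… → ⌈·⌉ = 488
j=3: r + 2k = 895.369176… → ⌈·⌉ = 896
j=4: r + 3k = 1302.839764… → ⌈·⌉ = 1303
j=5: r + 4k = 1710.310352… → ⌈·⌉ = 1711
j=6: r + 5k = 2117.780941… → ⌈·⌉ = 2118
j=7: r + 6k = 2525.251529… → ⌈·⌉ = 2526
j=8: r + 7k = 2932.722117… → ⌈·⌉ = 2933
j=9: r + 8k = 3340.192705… → ⌈·⌉ = 3341
j=10: r + 9k = 3747.663294… → ⌈·⌉ = 3748
j=11: r + 10k = 4155.133882… → ⌈·⌉ = 4156
j=12: r + 11k = 4562.604470… → ⌈·⌉ = 4563
j=13: r + 12k = 4970.075058… → ⌈·⌉ = 4971
j=14: r + 13k = 5377.545647… → ⌈·⌉ = 5378
j=15: r + 14k = 5785.016235… → ⌈·⌉ = 5786
j=16: r + 15k = 6192.486823… → ⌈·⌉ = 6193
j=17: r + 16k = 6599.957411… → ⌈·⌉ = 6600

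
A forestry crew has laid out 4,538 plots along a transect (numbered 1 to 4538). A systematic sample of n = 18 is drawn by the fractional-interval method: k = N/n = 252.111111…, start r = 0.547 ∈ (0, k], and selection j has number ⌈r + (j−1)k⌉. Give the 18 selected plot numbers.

1, 253, 505, 757, 1009, 1262, 1514, 1766, 2018, 2270, 2522, 2774, 3026, 3278, 3531, 3783, 4035, 4287

j=1: r + 0k = 0.547 → ⌈·⌉ = 1
j=2: r + 1k = 252.658111… → ⌈·⌉ = 253
j=3: r + 2k = 504.769222… → ⌈·⌉ = 505
j=4: r + 3k = 756.880333… → ⌈·⌉ = 757
j=5: r + 4k = 1008.991444… → ⌈·⌉ = 1009
j=6: r + 5k = 1261.102555… → ⌈·⌉ = 1262
j=7: r + 6k = 1513.213666… → ⌈·⌉ = 1514
j=8: r + 7k = 1765.324777… → ⌈·⌉ = 1766
j=9: r + 8k = 2017.435888… → ⌈·⌉ = 2018
j=10: r + 9k = 2269.547 → ⌈·⌉ = 2270
j=11: r + 10k = 2521.658111… → ⌈·⌉ = 2522
j=12: r + 11k = 2773.769222… → ⌈·⌉ = 2774
j=13: r + 12k = 3025.880333… → ⌈·⌉ = 3026
j=14: r + 13k = 3277.991444… → ⌈·⌉ = 3278
j=15: r + 14k = 3530.102555… → ⌈·⌉ = 3531
j=16: r + 15k = 3782.213666… → ⌈·⌉ = 3783
j=17: r + 16k = 4034.324777… → ⌈·⌉ = 4035
j=18: r + 17k = 4286.435888… → ⌈·⌉ = 4287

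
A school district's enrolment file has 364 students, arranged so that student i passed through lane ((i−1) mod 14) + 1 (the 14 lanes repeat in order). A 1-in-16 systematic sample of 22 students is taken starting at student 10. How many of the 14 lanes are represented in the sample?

7

Consecutive selections differ by k = 16, so their lane numbers differ by 16 mod 14 = 2.
gcd(16, 14) = 2, so the sample visits 14/2 = 7 distinct residues mod 14.
Start 10 is lane 10; the lanes hit are 2, 4, 6, 8, 10, 12, 14.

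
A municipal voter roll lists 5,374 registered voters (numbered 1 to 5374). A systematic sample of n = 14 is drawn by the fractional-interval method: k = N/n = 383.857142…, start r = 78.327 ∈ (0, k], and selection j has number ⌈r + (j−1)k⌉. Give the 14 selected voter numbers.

j=1: r + 0k = 78.327 → ⌈·⌉ = 79
j=2: r + 1k = 462.184142… → ⌈·⌉ = 463
j=3: r + 2k = 846.041285… → ⌈·⌉ = 847
j=4: r + 3k = 1229.898428… → ⌈·⌉ = 1230
j=5: r + 4k = 1613.755571… → ⌈·⌉ = 1614
j=6: r + 5k = 1997.612714… → ⌈·⌉ = 1998
j=7: r + 6k = 2381.469857… → ⌈·⌉ = 2382
j=8: r + 7k = 2765.327 → ⌈·⌉ = 2766
j=9: r + 8k = 3149.184142… → ⌈·⌉ = 3150
j=10: r + 9k = 3533.041285… → ⌈·⌉ = 3534
j=11: r + 10k = 3916.898428… → ⌈·⌉ = 3917
j=12: r + 11k = 4300.755571… → ⌈·⌉ = 4301
j=13: r + 12k = 4684.612714… → ⌈·⌉ = 4685
j=14: r + 13k = 5068.469857… → ⌈·⌉ = 5069

79, 463, 847, 1230, 1614, 1998, 2382, 2766, 3150, 3534, 3917, 4301, 4685, 5069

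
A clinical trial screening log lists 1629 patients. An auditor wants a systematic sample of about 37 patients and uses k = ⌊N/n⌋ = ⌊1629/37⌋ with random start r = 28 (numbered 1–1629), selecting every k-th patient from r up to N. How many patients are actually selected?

37

k = ⌊1629/37⌋ = 44
Achieved size = ⌊(1629 − 28)/44⌋ + 1 = ⌊1601/44⌋ + 1 = 36 + 1 = 37
(last selection: 28 + 36×44 = 1612 ≤ 1629; next would be 1656 > 1629)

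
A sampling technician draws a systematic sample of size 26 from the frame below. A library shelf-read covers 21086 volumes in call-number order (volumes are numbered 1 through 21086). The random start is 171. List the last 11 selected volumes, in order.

12336, 13147, 13958, 14769, 15580, 16391, 17202, 18013, 18824, 19635, 20446

k = N/n = 21086/26 = 811
16th selection = 171 + 15×811 = 12336
17th: 12336 + 811 = 13147
18th: 13147 + 811 = 13958
19th: 13958 + 811 = 14769
20th: 14769 + 811 = 15580
21st: 15580 + 811 = 16391
22nd: 16391 + 811 = 17202
23rd: 17202 + 811 = 18013
24th: 18013 + 811 = 18824
25th: 18824 + 811 = 19635
26th: 19635 + 811 = 20446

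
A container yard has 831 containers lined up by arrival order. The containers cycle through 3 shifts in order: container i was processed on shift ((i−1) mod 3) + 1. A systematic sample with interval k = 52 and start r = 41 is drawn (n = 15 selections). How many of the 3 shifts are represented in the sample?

Consecutive selections differ by k = 52, so their shift numbers differ by 52 mod 3 = 1.
gcd(52, 3) = 1, so the sample visits 3/1 = 3 distinct residues mod 3.
Start 41 is shift 2; the shifts hit are 1, 2, 3.

3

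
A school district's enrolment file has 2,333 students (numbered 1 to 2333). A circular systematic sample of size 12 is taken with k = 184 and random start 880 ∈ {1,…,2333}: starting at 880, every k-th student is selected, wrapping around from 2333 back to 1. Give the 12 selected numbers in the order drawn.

880, 1064, 1248, 1432, 1616, 1800, 1984, 2168, 19, 203, 387, 571

Selection 1: 880
Selection 2: 880 + 184 = 1064
Selection 3: 1064 + 184 = 1248
Selection 4: 1248 + 184 = 1432
Selection 5: 1432 + 184 = 1616
Selection 6: 1616 + 184 = 1800
Selection 7: 1800 + 184 = 1984
Selection 8: 1984 + 184 = 2168
Selection 9: 2168 + 184 = 2352 → 2352 − 2333 = 19
Selection 10: 19 + 184 = 203
Selection 11: 203 + 184 = 387
Selection 12: 387 + 184 = 571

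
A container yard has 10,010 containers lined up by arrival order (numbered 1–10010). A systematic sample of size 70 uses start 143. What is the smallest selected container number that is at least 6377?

k = 10010/70 = 143
Steps past start: ⌈(6377 − 143)/143⌉ = ⌈6234/143⌉ = 44
Selected container: 143 + 44×143 = 6435

6435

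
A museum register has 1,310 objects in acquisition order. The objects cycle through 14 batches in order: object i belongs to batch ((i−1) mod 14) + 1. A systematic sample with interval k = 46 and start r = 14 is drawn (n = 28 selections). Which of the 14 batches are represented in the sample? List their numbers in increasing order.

Consecutive selections differ by k = 46, so their batch numbers differ by 46 mod 14 = 4.
gcd(46, 14) = 2, so the sample visits 14/2 = 7 distinct residues mod 14.
Start 14 is batch 14; the batches hit are 2, 4, 6, 8, 10, 12, 14.

2, 4, 6, 8, 10, 12, 14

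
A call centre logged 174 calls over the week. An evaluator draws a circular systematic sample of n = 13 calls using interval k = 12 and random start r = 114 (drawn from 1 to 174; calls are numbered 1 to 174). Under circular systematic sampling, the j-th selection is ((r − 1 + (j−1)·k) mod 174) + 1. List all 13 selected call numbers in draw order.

114, 126, 138, 150, 162, 174, 12, 24, 36, 48, 60, 72, 84

Selection 1: 114
Selection 2: 114 + 12 = 126
Selection 3: 126 + 12 = 138
Selection 4: 138 + 12 = 150
Selection 5: 150 + 12 = 162
Selection 6: 162 + 12 = 174
Selection 7: 174 + 12 = 186 → 186 − 174 = 12
Selection 8: 12 + 12 = 24
Selection 9: 24 + 12 = 36
Selection 10: 36 + 12 = 48
Selection 11: 48 + 12 = 60
Selection 12: 60 + 12 = 72
Selection 13: 72 + 12 = 84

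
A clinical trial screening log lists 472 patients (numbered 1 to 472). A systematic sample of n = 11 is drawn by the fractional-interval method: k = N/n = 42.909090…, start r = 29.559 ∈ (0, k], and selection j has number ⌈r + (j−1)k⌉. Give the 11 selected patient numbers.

j=1: r + 0k = 29.559 → ⌈·⌉ = 30
j=2: r + 1k = 72.468090… → ⌈·⌉ = 73
j=3: r + 2k = 115.377181… → ⌈·⌉ = 116
j=4: r + 3k = 158.286272… → ⌈·⌉ = 159
j=5: r + 4k = 201.195363… → ⌈·⌉ = 202
j=6: r + 5k = 244.104454… → ⌈·⌉ = 245
j=7: r + 6k = 287.013545… → ⌈·⌉ = 288
j=8: r + 7k = 329.922636… → ⌈·⌉ = 330
j=9: r + 8k = 372.831727… → ⌈·⌉ = 373
j=10: r + 9k = 415.740818… → ⌈·⌉ = 416
j=11: r + 10k = 458.649909… → ⌈·⌉ = 459

30, 73, 116, 159, 202, 245, 288, 330, 373, 416, 459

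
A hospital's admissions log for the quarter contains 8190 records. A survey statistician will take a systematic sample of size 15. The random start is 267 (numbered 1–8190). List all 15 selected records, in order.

k = N/n = 8190/15 = 546
record 1: 267
record 2: 267 + 546 = 813
record 3: 813 + 546 = 1359
record 4: 1359 + 546 = 1905
record 5: 1905 + 546 = 2451
record 6: 2451 + 546 = 2997
record 7: 2997 + 546 = 3543
record 8: 3543 + 546 = 4089
record 9: 4089 + 546 = 4635
record 10: 4635 + 546 = 5181
record 11: 5181 + 546 = 5727
record 12: 5727 + 546 = 6273
record 13: 6273 + 546 = 6819
record 14: 6819 + 546 = 7365
record 15: 7365 + 546 = 7911

267, 813, 1359, 1905, 2451, 2997, 3543, 4089, 4635, 5181, 5727, 6273, 6819, 7365, 7911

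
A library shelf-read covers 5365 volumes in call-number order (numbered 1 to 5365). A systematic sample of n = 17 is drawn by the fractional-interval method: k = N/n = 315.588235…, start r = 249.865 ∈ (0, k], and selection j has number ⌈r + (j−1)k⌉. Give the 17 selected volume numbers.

j=1: r + 0k = 249.865 → ⌈·⌉ = 250
j=2: r + 1k = 565.453235… → ⌈·⌉ = 566
j=3: r + 2k = 881.041470… → ⌈·⌉ = 882
j=4: r + 3k = 1196.629705… → ⌈·⌉ = 1197
j=5: r + 4k = 1512.217941… → ⌈·⌉ = 1513
j=6: r + 5k = 1827.806176… → ⌈·⌉ = 1828
j=7: r + 6k = 2143.394411… → ⌈·⌉ = 2144
j=8: r + 7k = 2458.982647… → ⌈·⌉ = 2459
j=9: r + 8k = 2774.570882… → ⌈·⌉ = 2775
j=10: r + 9k = 3090.159117… → ⌈·⌉ = 3091
j=11: r + 10k = 3405.747352… → ⌈·⌉ = 3406
j=12: r + 11k = 3721.335588… → ⌈·⌉ = 3722
j=13: r + 12k = 4036.923823… → ⌈·⌉ = 4037
j=14: r + 13k = 4352.512058… → ⌈·⌉ = 4353
j=15: r + 14k = 4668.100294… → ⌈·⌉ = 4669
j=16: r + 15k = 4983.688529… → ⌈·⌉ = 4984
j=17: r + 16k = 5299.276764… → ⌈·⌉ = 5300

250, 566, 882, 1197, 1513, 1828, 2144, 2459, 2775, 3091, 3406, 3722, 4037, 4353, 4669, 4984, 5300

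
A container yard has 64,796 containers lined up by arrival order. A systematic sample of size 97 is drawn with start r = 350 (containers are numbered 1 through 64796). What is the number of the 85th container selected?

k = 64796/97 = 668
85th selection = r + (85−1)·k = 350 + 84×668 = 350 + 56112 = 56462

56462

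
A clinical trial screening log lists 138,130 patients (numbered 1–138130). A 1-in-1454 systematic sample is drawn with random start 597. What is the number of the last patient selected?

k = 1454
95th selection = r + (95−1)·k = 597 + 94×1454 = 597 + 136676 = 137273

137273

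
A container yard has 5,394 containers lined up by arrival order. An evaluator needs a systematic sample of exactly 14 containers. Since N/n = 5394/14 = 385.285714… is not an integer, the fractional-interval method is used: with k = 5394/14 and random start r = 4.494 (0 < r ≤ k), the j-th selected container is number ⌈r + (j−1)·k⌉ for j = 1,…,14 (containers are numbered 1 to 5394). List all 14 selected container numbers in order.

5, 390, 776, 1161, 1546, 1931, 2317, 2702, 3087, 3473, 3858, 4243, 4628, 5014

j=1: r + 0k = 4.494 → ⌈·⌉ = 5
j=2: r + 1k = 389.779714… → ⌈·⌉ = 390
j=3: r + 2k = 775.065428… → ⌈·⌉ = 776
j=4: r + 3k = 1160.351142… → ⌈·⌉ = 1161
j=5: r + 4k = 1545.636857… → ⌈·⌉ = 1546
j=6: r + 5k = 1930.922571… → ⌈·⌉ = 1931
j=7: r + 6k = 2316.208285… → ⌈·⌉ = 2317
j=8: r + 7k = 2701.494 → ⌈·⌉ = 2702
j=9: r + 8k = 3086.779714… → ⌈·⌉ = 3087
j=10: r + 9k = 3472.065428… → ⌈·⌉ = 3473
j=11: r + 10k = 3857.351142… → ⌈·⌉ = 3858
j=12: r + 11k = 4242.636857… → ⌈·⌉ = 4243
j=13: r + 12k = 4627.922571… → ⌈·⌉ = 4628
j=14: r + 13k = 5013.208285… → ⌈·⌉ = 5014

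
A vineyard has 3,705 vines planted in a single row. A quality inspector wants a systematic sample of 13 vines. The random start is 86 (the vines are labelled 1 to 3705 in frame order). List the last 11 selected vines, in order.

656, 941, 1226, 1511, 1796, 2081, 2366, 2651, 2936, 3221, 3506

k = N/n = 3705/13 = 285
3rd selection = 86 + 2×285 = 656
4th: 656 + 285 = 941
5th: 941 + 285 = 1226
6th: 1226 + 285 = 1511
7th: 1511 + 285 = 1796
8th: 1796 + 285 = 2081
9th: 2081 + 285 = 2366
10th: 2366 + 285 = 2651
11th: 2651 + 285 = 2936
12th: 2936 + 285 = 3221
13th: 3221 + 285 = 3506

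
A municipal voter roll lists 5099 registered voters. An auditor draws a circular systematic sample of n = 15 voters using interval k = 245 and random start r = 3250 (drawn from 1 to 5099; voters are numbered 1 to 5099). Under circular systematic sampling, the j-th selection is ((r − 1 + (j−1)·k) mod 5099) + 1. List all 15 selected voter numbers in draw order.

3250, 3495, 3740, 3985, 4230, 4475, 4720, 4965, 111, 356, 601, 846, 1091, 1336, 1581

Selection 1: 3250
Selection 2: 3250 + 245 = 3495
Selection 3: 3495 + 245 = 3740
Selection 4: 3740 + 245 = 3985
Selection 5: 3985 + 245 = 4230
Selection 6: 4230 + 245 = 4475
Selection 7: 4475 + 245 = 4720
Selection 8: 4720 + 245 = 4965
Selection 9: 4965 + 245 = 5210 → 5210 − 5099 = 111
Selection 10: 111 + 245 = 356
Selection 11: 356 + 245 = 601
Selection 12: 601 + 245 = 846
Selection 13: 846 + 245 = 1091
Selection 14: 1091 + 245 = 1336
Selection 15: 1336 + 245 = 1581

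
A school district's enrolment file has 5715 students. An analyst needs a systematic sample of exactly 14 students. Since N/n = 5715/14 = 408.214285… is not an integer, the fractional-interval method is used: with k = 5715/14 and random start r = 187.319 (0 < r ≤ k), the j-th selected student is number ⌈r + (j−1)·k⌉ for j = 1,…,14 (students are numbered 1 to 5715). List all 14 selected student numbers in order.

j=1: r + 0k = 187.319 → ⌈·⌉ = 188
j=2: r + 1k = 595.533285… → ⌈·⌉ = 596
j=3: r + 2k = 1003.747571… → ⌈·⌉ = 1004
j=4: r + 3k = 1411.961857… → ⌈·⌉ = 1412
j=5: r + 4k = 1820.176142… → ⌈·⌉ = 1821
j=6: r + 5k = 2228.390428… → ⌈·⌉ = 2229
j=7: r + 6k = 2636.604714… → ⌈·⌉ = 2637
j=8: r + 7k = 3044.819 → ⌈·⌉ = 3045
j=9: r + 8k = 3453.033285… → ⌈·⌉ = 3454
j=10: r + 9k = 3861.247571… → ⌈·⌉ = 3862
j=11: r + 10k = 4269.461857… → ⌈·⌉ = 4270
j=12: r + 11k = 4677.676142… → ⌈·⌉ = 4678
j=13: r + 12k = 5085.890428… → ⌈·⌉ = 5086
j=14: r + 13k = 5494.104714… → ⌈·⌉ = 5495

188, 596, 1004, 1412, 1821, 2229, 2637, 3045, 3454, 3862, 4270, 4678, 5086, 5495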